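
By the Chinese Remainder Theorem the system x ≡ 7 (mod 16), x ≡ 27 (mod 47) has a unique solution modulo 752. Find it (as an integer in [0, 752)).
The moduli 16, 47 are pairwise coprime, so by the CRT there is a unique solution mod 16·47 = 752.
Solve by successive substitution. Start with x ≡ 7 (mod 16).
  Combine with x ≡ 27 (mod 47): write x = 7 + 16·t and require 7 + 16·t ≡ 27 (mod 47), i.e. 16·t ≡ 27 − 7 ≡ 20 (mod 47). Since 16^(−1) ≡ 3 (mod 47), t ≡ 3·20 ≡ 13 (mod 47). So x ≡ 7 + 16·13 = 215 (mod 752).
Unique solution in [0, 752): x = 215.

Final answer: x ≡ 215 (mod 752); the representative in [0, 752) is 215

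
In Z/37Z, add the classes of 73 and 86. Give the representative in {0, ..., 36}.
Reduce the summands first: 73 ≡ 36, 86 ≡ 12 (mod 37), so 73 + 86 ≡ 36 + 12 (mod 37). 36 + 12 = 48; 48 = 1·37 + 11, so (73 + 86) mod 37 = 11.

Final answer: 11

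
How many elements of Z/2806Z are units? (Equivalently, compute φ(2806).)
Z/2806Z has φ(2806) = 1320 units

An element a ∈ Z/2806Z is a unit iff gcd(a, 2806) = 1, so the number of units is φ(2806). φ is multiplicative, with φ(p^e) = p^e − p^(e−1). Factorise 2806 = 2 · 23 · 61. Then
  φ(2806) = (2 − 1) · (23 − 1) · (61 − 1) = 1 · 22 · 60 = 1320.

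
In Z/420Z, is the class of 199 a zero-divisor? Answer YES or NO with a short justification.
gcd(199, 420) = 1, so 199 is a unit in Z/420Z (it has a multiplicative inverse). A unit cannot be a zero-divisor: if 199·b ≡ 0 then multiplying both sides by 199^(−1) gives b ≡ 0. So 199 is not a zero-divisor.

Final answer: NO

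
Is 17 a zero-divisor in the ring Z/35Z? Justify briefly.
NO

gcd(17, 35) = 1, so 17 is a unit in Z/35Z (it has a multiplicative inverse). A unit cannot be a zero-divisor: if 17·b ≡ 0 then multiplying both sides by 17^(−1) gives b ≡ 0. So 17 is not a zero-divisor.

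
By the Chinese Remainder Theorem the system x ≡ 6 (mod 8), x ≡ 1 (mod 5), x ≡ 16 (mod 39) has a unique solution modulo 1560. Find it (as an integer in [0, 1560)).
x ≡ 406 (mod 1560); the representative in [0, 1560) is 406

The moduli 8, 5, 39 are pairwise coprime, so by the CRT there is a unique solution mod 8·5·39 = 1560.
Solve by successive substitution. Start with x ≡ 6 (mod 8).
  Combine with x ≡ 1 (mod 5): write x = 6 + 8·t and require 6 + 8·t ≡ 1 (mod 5), i.e. 8·t ≡ 1 − 6 ≡ 0 (mod 5). Since 8^(−1) ≡ 2 (mod 5) (8 ≡ 3 (mod 5)), t ≡ 2·0 ≡ 0 (mod 5). So x ≡ 6 + 8·0 = 6 (mod 40).
  Combine with x ≡ 16 (mod 39): write x = 6 + 40·t and require 6 + 40·t ≡ 16 (mod 39), i.e. 40·t ≡ 16 − 6 ≡ 10 (mod 39). Since 40^(−1) ≡ 1 (mod 39) (40 ≡ 1 (mod 39)), t ≡ 1·10 ≡ 10 (mod 39). So x ≡ 6 + 40·10 = 406 (mod 1560).
Unique solution in [0, 1560): x = 406.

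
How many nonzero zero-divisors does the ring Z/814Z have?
Z/814Z has 453 nonzero zero-divisors

In Z/814Z each nonzero element is either a unit (gcd with 814 is 1) or a zero-divisor (gcd > 1). The number of units is φ(814): factorise 814 = 2 · 11 · 37, so φ(814) = (2 − 1) · (11 − 1) · (37 − 1) = 1 · 10 · 36 = 360. The nonzero elements number 814 − 1 = 813. Hence the nonzero zero-divisors number 813 − 360 = 453.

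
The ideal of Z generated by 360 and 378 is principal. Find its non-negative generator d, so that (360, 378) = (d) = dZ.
(360, 378) = (18); d = 18

In the PID Z, (a, b) is generated by gcd(a, b). Compute gcd(378, 360) with the extended Euclidean algorithm, tracking rows (r, s, t) with s·378 + t·360 = r:
  row A: (378, 1, 0)   [1·378 + 0·360 = 378]
  row B: (360, 0, 1)   [0·378 + 1·360 = 360]
  378 = 1·360 + 18   → row C = row A − 1·row B = (18, 1, −1)   [check: 1·378 − 1·360 = 18]
  360 = 20·18 + 0   → remainder 0, stop. gcd = 18 (last nonzero row C).
So gcd(360, 378) = 18, with Bézout identity 1·378 − 1·360 = 18. Containment (⊇): the Bézout identity exhibits 18 as an element of (360, 378), giving (18) ⊆ (360, 378). Containment (⊆): since 18 | 360 and 18 | 378 (360 = 18·20, 378 = 18·21), every Z-linear combination of 360 and 378 is divisible by 18, so (360, 378) ⊆ (18). Therefore (360, 378) = (18), d = 18.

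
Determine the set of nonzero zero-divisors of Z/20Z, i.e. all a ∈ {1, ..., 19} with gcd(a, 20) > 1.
An element a ∈ Z/20Z (with a ≠ 0) is a zero-divisor iff gcd(a, 20) > 1 (because a is a unit precisely when gcd(a, n) = 1, and in Z/nZ every nonzero, non-unit element is a zero-divisor). Scan a = 1, ..., 19 and keep those with gcd(a, 20) > 1:
  gcd(2, 20) = 2, gcd(4, 20) = 4, gcd(5, 20) = 5, gcd(6, 20) = 2, gcd(8, 20) = 4, gcd(10, 20) = 10, gcd(12, 20) = 4, gcd(14, 20) = 2, gcd(15, 20) = 5, gcd(16, 20) = 4, gcd(18, 20) = 2.
All other a ∈ {1, ..., 19} have gcd(a, 20) = 1 and are units. So the nonzero zero-divisors are exactly the 11 values of a appearing in this scan.

Final answer: nonzero zero-divisors of Z/20Z = {2, 4, 5, 6, 8, 10, 12, 14, 15, 16, 18}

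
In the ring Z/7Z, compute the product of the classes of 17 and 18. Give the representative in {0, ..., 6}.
5

Reduce the factors first: 17 ≡ 3, 18 ≡ 4 (mod 7), so 17 · 18 ≡ 3 · 4 (mod 7). 3 · 4 = 12. Dividing by 7: 12 = 1·7 + 5. So (17 · 18) mod 7 = 5.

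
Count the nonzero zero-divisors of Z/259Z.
In Z/259Z each nonzero element is either a unit (gcd with 259 is 1) or a zero-divisor (gcd > 1). The number of units is φ(259): factorise 259 = 7 · 37, so φ(259) = (7 − 1) · (37 − 1) = 6 · 36 = 216. The nonzero elements number 259 − 1 = 258. Hence the nonzero zero-divisors number 258 − 216 = 42.

Final answer: Z/259Z has 42 nonzero zero-divisors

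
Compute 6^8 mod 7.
1

Use repeated squaring. Binary(8) = 1000. Walk through the bits of the exponent 8 left-to-right: at each bit after the leading one, square the running value, then multiply by 6 if the bit is 1 (always reducing mod 7):
  bit 1 = 1 (leading): start with 6.
  bit 2 = 0: square 6^2 = 36 ≡ 1 (mod 7).
  bit 3 = 0: square 1^2 = 1 (mod 7).
  bit 4 = 0: square 1^2 = 1 (mod 7).
Final value: 6^8 ≡ 1 (mod 7).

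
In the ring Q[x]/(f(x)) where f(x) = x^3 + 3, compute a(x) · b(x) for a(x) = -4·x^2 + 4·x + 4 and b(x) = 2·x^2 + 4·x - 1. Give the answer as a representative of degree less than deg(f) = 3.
a · b ≡ 28·x^2 + 36·x + 20 (mod f(x))

First multiply in Q[x] without reducing: a · b = -8·x^4 - 8·x^3 + 28·x^2 + 12·x - 4. Now divide by f(x) = x^3 + 3, eliminating the leading term at each step:
  leading term -8·x^4: subtract (-8·x)·f(x) = -8·x^4 - 24·x, leaving -8·x^3 + 28·x^2 + 36·x - 4
  leading term -8·x^3: subtract (-8)·f(x) = -8·x^3 - 24, leaving 28·x^2 + 36·x + 20
The degree is now < 3, so this is the remainder. Hence a · b ≡ 28·x^2 + 36·x + 20 in Q[x]/(f).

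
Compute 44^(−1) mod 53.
Apply the extended Euclidean algorithm to (53, 44), tracking rows (r, s, t) with s·53 + t·44 = r. Each division r_prev = q·r_cur + r_new produces the new row as (previous row) − q·(current row):
  row A: (53, 1, 0)   [1·53 + 0·44 = 53]
  row B: (44, 0, 1)   [0·53 + 1·44 = 44]
  53 = 1·44 + 9   → row C = row A − 1·row B = (9, 1, −1)   [check: 1·53 − 1·44 = 9]
  44 = 4·9 + 8   → row D = row B − 4·row C = (8, −4, 5)   [check: −4·53 + 5·44 = 8]
  9 = 1·8 + 1   → row E = row C − 1·row D = (1, 5, −6)   [check: 5·53 − 6·44 = 1]
  8 = 8·1 + 0   → remainder 0, stop. gcd = 1 (last nonzero row E).
The gcd is 1, so 44 is invertible mod 53. The last nonzero row gives 5·53 − 6·44 = 1, so t = −6. So 44^(−1) ≡ −6 ≡ 47 (mod 53). Verify: 44 · 47 = 2068 ≡ 1 (mod 53). ✓

Final answer: 44^(−1) ≡ 47 (mod 53)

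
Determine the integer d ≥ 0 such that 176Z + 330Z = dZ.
(176, 330) = (22); d = 22

In the PID Z, (a, b) is generated by gcd(a, b). Compute gcd(330, 176) with the extended Euclidean algorithm, tracking rows (r, s, t) with s·330 + t·176 = r:
  row A: (330, 1, 0)   [1·330 + 0·176 = 330]
  row B: (176, 0, 1)   [0·330 + 1·176 = 176]
  330 = 1·176 + 154   → row C = row A − 1·row B = (154, 1, −1)   [check: 1·330 − 1·176 = 154]
  176 = 1·154 + 22   → row D = row B − 1·row C = (22, −1, 2)   [check: −1·330 + 2·176 = 22]
  154 = 7·22 + 0   → remainder 0, stop. gcd = 22 (last nonzero row D).
So gcd(176, 330) = 22, with Bézout identity −1·330 + 2·176 = 22. Containment (⊇): the Bézout identity exhibits 22 as an element of (176, 330), giving (22) ⊆ (176, 330). Containment (⊆): since 22 | 176 and 22 | 330 (176 = 22·8, 330 = 22·15), every Z-linear combination of 176 and 330 is divisible by 22, so (176, 330) ⊆ (22). Therefore (176, 330) = (22), d = 22.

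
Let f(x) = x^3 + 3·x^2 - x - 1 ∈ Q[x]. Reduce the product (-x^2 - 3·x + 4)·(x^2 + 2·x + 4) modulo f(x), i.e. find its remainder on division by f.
a · b ≡ -x^2 - 7·x + 14 (mod f(x))

First multiply in Q[x] without reducing: a · b = -x^4 - 5·x^3 - 6·x^2 - 4·x + 16. Now divide by f(x) = x^3 + 3·x^2 - x - 1, eliminating the leading term at each step:
  leading term -x^4: subtract (-x)·f(x) = -x^4 - 3·x^3 + x^2 + x, leaving -2·x^3 - 7·x^2 - 5·x + 16
  leading term -2·x^3: subtract (-2)·f(x) = -2·x^3 - 6·x^2 + 2·x + 2, leaving -x^2 - 7·x + 14
The degree is now < 3, so this is the remainder. Hence a · b ≡ -x^2 - 7·x + 14 in Q[x]/(f).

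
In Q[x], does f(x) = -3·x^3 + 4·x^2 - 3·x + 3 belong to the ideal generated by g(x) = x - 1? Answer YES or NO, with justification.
NO

In Q[x] the ideal (g) consists of all multiples of g, so f ∈ (g) iff g | f, i.e. iff the remainder of f on division by g is 0. Divide f by g (g is monic, so eliminate the leading term of the running remainder at each step):
  leading term -3·x^3: subtract (-3·x^2)·g(x) = -3·x^3 + 3·x^2, leaving x^2 - 3·x + 3
  leading term x^2: subtract (x)·g(x) = x^2 - x, leaving 3 - 2·x
  leading term -2·x: subtract (-2)·g(x) = 2 - 2·x, leaving 1
The remainder r(x) = 1 ≠ 0 (and deg r < deg g), so g ∤ f, i.e. f ∉ (g).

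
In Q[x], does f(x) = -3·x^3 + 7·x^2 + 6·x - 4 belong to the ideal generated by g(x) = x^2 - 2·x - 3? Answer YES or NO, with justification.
NO

In Q[x] the ideal (g) consists of all multiples of g, so f ∈ (g) iff g | f, i.e. iff the remainder of f on division by g is 0. Divide f by g (g is monic, so eliminate the leading term of the running remainder at each step):
  leading term -3·x^3: subtract (-3·x)·g(x) = -3·x^3 + 6·x^2 + 9·x, leaving x^2 - 3·x - 4
  leading term x^2: subtract (1)·g(x) = x^2 - 2·x - 3, leaving -x - 1
The remainder r(x) = -x - 1 ≠ 0 (and deg r < deg g), so g ∤ f, i.e. f ∉ (g).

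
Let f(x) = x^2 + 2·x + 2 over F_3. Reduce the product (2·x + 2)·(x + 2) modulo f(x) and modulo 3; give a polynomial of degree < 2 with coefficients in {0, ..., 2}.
a · b ≡ 2·x (mod f(x))

Multiply as integer polynomials: a · b = 2·x^2 + 6·x + 4. Reducing coefficients mod 3: a · b ≡ 2·x^2 + 1. Now divide by f(x) = x^2 + 2·x + 2 in F_3[x], eliminating the leading term at each step:
  leading term 2·x^2: subtract (2)·f(x) = 2·x^2 + x + 1, leaving 2·x (coefficients mod 3)
The degree is now < 2, so this is the remainder. Hence a · b ≡ 2·x in F_3[x]/(f).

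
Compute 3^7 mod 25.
12

Use repeated squaring. Binary(7) = 111. Walk through the bits of the exponent 7 left-to-right: at each bit after the leading one, square the running value, then multiply by 3 if the bit is 1 (always reducing mod 25):
  bit 1 = 1 (leading): start with 3.
  bit 2 = 1: square 3^2 = 9; bit is 1, so multiply 9·3 = 27 ≡ 2 (mod 25).
  bit 3 = 1: square 2^2 = 4; bit is 1, so multiply 4·3 = 12 (mod 25).
Final value: 3^7 ≡ 12 (mod 25).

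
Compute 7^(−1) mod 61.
7^(−1) ≡ 35 (mod 61)

Apply the extended Euclidean algorithm to (61, 7), tracking rows (r, s, t) with s·61 + t·7 = r. Each division r_prev = q·r_cur + r_new produces the new row as (previous row) − q·(current row):
  row A: (61, 1, 0)   [1·61 + 0·7 = 61]
  row B: (7, 0, 1)   [0·61 + 1·7 = 7]
  61 = 8·7 + 5   → row C = row A − 8·row B = (5, 1, −8)   [check: 1·61 − 8·7 = 5]
  7 = 1·5 + 2   → row D = row B − 1·row C = (2, −1, 9)   [check: −1·61 + 9·7 = 2]
  5 = 2·2 + 1   → row E = row C − 2·row D = (1, 3, −26)   [check: 3·61 − 26·7 = 1]
  2 = 2·1 + 0   → remainder 0, stop. gcd = 1 (last nonzero row E).
The gcd is 1, so 7 is invertible mod 61. The last nonzero row gives 3·61 − 26·7 = 1, so t = −26. So 7^(−1) ≡ −26 ≡ 35 (mod 61). Verify: 7 · 35 = 245 ≡ 1 (mod 61). ✓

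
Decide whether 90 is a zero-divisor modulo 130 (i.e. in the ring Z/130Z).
YES

gcd(90, 130) = 10 > 1, so 90 is not a unit in Z/130Z. In Z/nZ every nonzero non-unit is a zero-divisor: explicitly, take b = 130/gcd = 13 ≠ 0 (mod 130); then 90·13 = 1170 = 9·130, i.e. 90·13 ≡ 0 (mod 130). So 90 is a zero-divisor.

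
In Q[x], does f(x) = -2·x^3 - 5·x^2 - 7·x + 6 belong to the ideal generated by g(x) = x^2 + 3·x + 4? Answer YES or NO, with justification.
NO

In Q[x] the ideal (g) consists of all multiples of g, so f ∈ (g) iff g | f, i.e. iff the remainder of f on division by g is 0. Divide f by g (g is monic, so eliminate the leading term of the running remainder at each step):
  leading term -2·x^3: subtract (-2·x)·g(x) = -2·x^3 - 6·x^2 - 8·x, leaving x^2 + x + 6
  leading term x^2: subtract (1)·g(x) = x^2 + 3·x + 4, leaving 2 - 2·x
The remainder r(x) = 2 - 2·x ≠ 0 (and deg r < deg g), so g ∤ f, i.e. f ∉ (g).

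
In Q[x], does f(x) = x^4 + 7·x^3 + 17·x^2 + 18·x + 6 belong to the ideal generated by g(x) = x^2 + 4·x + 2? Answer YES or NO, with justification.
YES

In Q[x] the ideal (g) consists of all multiples of g, so f ∈ (g) iff g | f, i.e. iff the remainder of f on division by g is 0. Divide f by g (g is monic, so eliminate the leading term of the running remainder at each step):
  leading term x^4: subtract (x^2)·g(x) = x^4 + 4·x^3 + 2·x^2, leaving 3·x^3 + 15·x^2 + 18·x + 6
  leading term 3·x^3: subtract (3·x)·g(x) = 3·x^3 + 12·x^2 + 6·x, leaving 3·x^2 + 12·x + 6
  leading term 3·x^2: subtract (3)·g(x) = 3·x^2 + 12·x + 6, leaving 0
The remainder is 0, so f(x) = g(x) · h(x) with h(x) = x^2 + 3·x + 3. Hence g | f, i.e. f ∈ (g).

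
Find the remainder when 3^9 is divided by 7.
6

Use repeated squaring. Binary(9) = 1001. Walk through the bits of the exponent 9 left-to-right: at each bit after the leading one, square the running value, then multiply by 3 if the bit is 1 (always reducing mod 7):
  bit 1 = 1 (leading): start with 3.
  bit 2 = 0: square 3^2 = 9 ≡ 2 (mod 7).
  bit 3 = 0: square 2^2 = 4 (mod 7).
  bit 4 = 1: square 4^2 = 16 ≡ 2; bit is 1, so multiply 2·3 = 6 (mod 7).
Final value: 3^9 ≡ 6 (mod 7).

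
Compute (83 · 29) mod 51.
Reduce the factors first: 83 ≡ 32 (mod 51), so 83 · 29 ≡ 32 · 29 (mod 51). 32 · 29 = 928. Dividing by 51: 928 = 18·51 + 10. So (83 · 29) mod 51 = 10.

Final answer: 10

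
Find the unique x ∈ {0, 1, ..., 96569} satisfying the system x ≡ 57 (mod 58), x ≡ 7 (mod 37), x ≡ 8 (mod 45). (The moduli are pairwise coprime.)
The moduli 58, 37, 45 are pairwise coprime, so by the CRT there is a unique solution mod 58·37·45 = 96570.
Solve by successive substitution. Start with x ≡ 57 (mod 58).
  Combine with x ≡ 7 (mod 37): write x = 57 + 58·t and require 57 + 58·t ≡ 7 (mod 37), i.e. 58·t ≡ 7 − 57 ≡ 24 (mod 37). Since 58^(−1) ≡ 30 (mod 37) (58 ≡ 21 (mod 37)), t ≡ 30·24 ≡ 17 (mod 37). So x ≡ 57 + 58·17 = 1043 (mod 2146).
  Combine with x ≡ 8 (mod 45): write x = 1043 + 2146·t and require 1043 + 2146·t ≡ 8 (mod 45), i.e. 2146·t ≡ 8 − 1043 ≡ 0 (mod 45). Since 2146^(−1) ≡ 16 (mod 45) (2146 ≡ 31 (mod 45)), t ≡ 16·0 ≡ 0 (mod 45). So x ≡ 1043 + 2146·0 = 1043 (mod 96570).
Unique solution in [0, 96570): x = 1043.

Final answer: x ≡ 1043 (mod 96570); the representative in [0, 96570) is 1043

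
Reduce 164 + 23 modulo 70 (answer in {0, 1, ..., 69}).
47

Reduce the summands first: 164 ≡ 24 (mod 70), so 164 + 23 ≡ 24 + 23 (mod 70). 24 + 23 = 47; 47 = 0·70 + 47, so (164 + 23) mod 70 = 47.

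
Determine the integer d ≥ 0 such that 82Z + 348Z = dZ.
(82, 348) = (2); d = 2

In the PID Z, (a, b) is generated by gcd(a, b). Compute gcd(348, 82) with the extended Euclidean algorithm, tracking rows (r, s, t) with s·348 + t·82 = r:
  row A: (348, 1, 0)   [1·348 + 0·82 = 348]
  row B: (82, 0, 1)   [0·348 + 1·82 = 82]
  348 = 4·82 + 20   → row C = row A − 4·row B = (20, 1, −4)   [check: 1·348 − 4·82 = 20]
  82 = 4·20 + 2   → row D = row B − 4·row C = (2, −4, 17)   [check: −4·348 + 17·82 = 2]
  20 = 10·2 + 0   → remainder 0, stop. gcd = 2 (last nonzero row D).
So gcd(82, 348) = 2, with Bézout identity −4·348 + 17·82 = 2. Containment (⊇): the Bézout identity exhibits 2 as an element of (82, 348), giving (2) ⊆ (82, 348). Containment (⊆): since 2 | 82 and 2 | 348 (82 = 2·41, 348 = 2·174), every Z-linear combination of 82 and 348 is divisible by 2, so (82, 348) ⊆ (2). Therefore (82, 348) = (2), d = 2.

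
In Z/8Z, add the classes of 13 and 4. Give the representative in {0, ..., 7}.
1

Reduce the summands first: 13 ≡ 5 (mod 8), so 13 + 4 ≡ 5 + 4 (mod 8). 5 + 4 = 9; 9 = 1·8 + 1, so (13 + 4) mod 8 = 1.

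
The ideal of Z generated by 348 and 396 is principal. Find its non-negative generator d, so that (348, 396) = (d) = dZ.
(348, 396) = (12); d = 12

In the PID Z, (a, b) is generated by gcd(a, b). Compute gcd(396, 348) with the extended Euclidean algorithm, tracking rows (r, s, t) with s·396 + t·348 = r:
  row A: (396, 1, 0)   [1·396 + 0·348 = 396]
  row B: (348, 0, 1)   [0·396 + 1·348 = 348]
  396 = 1·348 + 48   → row C = row A − 1·row B = (48, 1, −1)   [check: 1·396 − 1·348 = 48]
  348 = 7·48 + 12   → row D = row B − 7·row C = (12, −7, 8)   [check: −7·396 + 8·348 = 12]
  48 = 4·12 + 0   → remainder 0, stop. gcd = 12 (last nonzero row D).
So gcd(348, 396) = 12, with Bézout identity −7·396 + 8·348 = 12. Containment (⊇): the Bézout identity exhibits 12 as an element of (348, 396), giving (12) ⊆ (348, 396). Containment (⊆): since 12 | 348 and 12 | 396 (348 = 12·29, 396 = 12·33), every Z-linear combination of 348 and 396 is divisible by 12, so (348, 396) ⊆ (12). Therefore (348, 396) = (12), d = 12.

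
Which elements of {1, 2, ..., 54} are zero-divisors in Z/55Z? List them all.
nonzero zero-divisors of Z/55Z = {5, 10, 11, 15, 20, 22, 25, 30, 33, 35, 40, 44, 45, 50}

An element a ∈ Z/55Z (with a ≠ 0) is a zero-divisor iff gcd(a, 55) > 1 (because a is a unit precisely when gcd(a, n) = 1, and in Z/nZ every nonzero, non-unit element is a zero-divisor). Scan a = 1, ..., 54 and keep those with gcd(a, 55) > 1:
  gcd(5, 55) = 5, gcd(10, 55) = 5, gcd(11, 55) = 11, gcd(15, 55) = 5, gcd(20, 55) = 5, gcd(22, 55) = 11, gcd(25, 55) = 5, gcd(30, 55) = 5, gcd(33, 55) = 11, gcd(35, 55) = 5, gcd(40, 55) = 5, gcd(44, 55) = 11, gcd(45, 55) = 5, gcd(50, 55) = 5.
All other a ∈ {1, ..., 54} have gcd(a, 55) = 1 and are units. So the nonzero zero-divisors are exactly the 14 values of a appearing in this scan.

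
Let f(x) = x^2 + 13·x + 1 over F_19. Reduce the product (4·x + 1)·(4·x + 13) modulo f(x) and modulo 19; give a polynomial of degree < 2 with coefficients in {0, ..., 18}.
Multiply as integer polynomials: a · b = 16·x^2 + 56·x + 13. Reducing coefficients mod 19: a · b ≡ 16·x^2 + 18·x + 13. Now divide by f(x) = x^2 + 13·x + 1 in F_19[x], eliminating the leading term at each step:
  leading term 16·x^2: subtract (16)·f(x) = 16·x^2 + 18·x + 16, leaving 16 (coefficients mod 19)
The degree is now < 2, so this is the remainder. Hence a · b ≡ 16 in F_19[x]/(f).

Final answer: a · b ≡ 16 (mod f(x))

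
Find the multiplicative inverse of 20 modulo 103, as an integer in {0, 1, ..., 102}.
Apply the extended Euclidean algorithm to (103, 20), tracking rows (r, s, t) with s·103 + t·20 = r. Each division r_prev = q·r_cur + r_new produces the new row as (previous row) − q·(current row):
  row A: (103, 1, 0)   [1·103 + 0·20 = 103]
  row B: (20, 0, 1)   [0·103 + 1·20 = 20]
  103 = 5·20 + 3   → row C = row A − 5·row B = (3, 1, −5)   [check: 1·103 − 5·20 = 3]
  20 = 6·3 + 2   → row D = row B − 6·row C = (2, −6, 31)   [check: −6·103 + 31·20 = 2]
  3 = 1·2 + 1   → row E = row C − 1·row D = (1, 7, −36)   [check: 7·103 − 36·20 = 1]
  2 = 2·1 + 0   → remainder 0, stop. gcd = 1 (last nonzero row E).
The gcd is 1, so 20 is invertible mod 103. The last nonzero row gives 7·103 − 36·20 = 1, so t = −36. So 20^(−1) ≡ −36 ≡ 67 (mod 103). Verify: 20 · 67 = 1340 ≡ 1 (mod 103). ✓

Final answer: 20^(−1) ≡ 67 (mod 103)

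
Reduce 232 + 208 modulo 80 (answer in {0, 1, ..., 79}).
Reduce the summands first: 232 ≡ 72, 208 ≡ 48 (mod 80), so 232 + 208 ≡ 72 + 48 (mod 80). 72 + 48 = 120; 120 = 1·80 + 40, so (232 + 208) mod 80 = 40.

Final answer: 40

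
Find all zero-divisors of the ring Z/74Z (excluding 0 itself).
nonzero zero-divisors of Z/74Z = {2, 4, 6, 8, 10, 12, 14, 16, 18, 20, 22, 24, 26, 28, 30, 32, 34, 36, 37, 38, 40, 42, 44, 46, 48, 50, 52, 54, 56, 58, 60, 62, 64, 66, 68, 70, 72}

An element a ∈ Z/74Z (with a ≠ 0) is a zero-divisor iff gcd(a, 74) > 1 (because a is a unit precisely when gcd(a, n) = 1, and in Z/nZ every nonzero, non-unit element is a zero-divisor). Scan a = 1, ..., 73 and keep those with gcd(a, 74) > 1:
  gcd(2, 74) = 2, gcd(4, 74) = 2, gcd(6, 74) = 2, gcd(8, 74) = 2, gcd(10, 74) = 2, gcd(12, 74) = 2, gcd(14, 74) = 2, gcd(16, 74) = 2, gcd(18, 74) = 2, gcd(20, 74) = 2, gcd(22, 74) = 2, gcd(24, 74) = 2, gcd(26, 74) = 2, gcd(28, 74) = 2, gcd(30, 74) = 2, gcd(32, 74) = 2, gcd(34, 74) = 2, gcd(36, 74) = 2, gcd(37, 74) = 37, gcd(38, 74) = 2, gcd(40, 74) = 2, gcd(42, 74) = 2, gcd(44, 74) = 2, gcd(46, 74) = 2, gcd(48, 74) = 2, gcd(50, 74) = 2, gcd(52, 74) = 2, gcd(54, 74) = 2, gcd(56, 74) = 2, gcd(58, 74) = 2, gcd(60, 74) = 2, gcd(62, 74) = 2, gcd(64, 74) = 2, gcd(66, 74) = 2, gcd(68, 74) = 2, gcd(70, 74) = 2, gcd(72, 74) = 2.
All other a ∈ {1, ..., 73} have gcd(a, 74) = 1 and are units. So the nonzero zero-divisors are exactly the 37 values of a appearing in this scan.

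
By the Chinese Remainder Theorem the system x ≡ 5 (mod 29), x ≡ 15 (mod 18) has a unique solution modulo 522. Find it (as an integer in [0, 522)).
The moduli 29, 18 are pairwise coprime, so by the CRT there is a unique solution mod 29·18 = 522.
Solve by successive substitution. Start with x ≡ 5 (mod 29).
  Combine with x ≡ 15 (mod 18): write x = 5 + 29·t and require 5 + 29·t ≡ 15 (mod 18), i.e. 29·t ≡ 15 − 5 ≡ 10 (mod 18). Since 29^(−1) ≡ 5 (mod 18) (29 ≡ 11 (mod 18)), t ≡ 5·10 ≡ 14 (mod 18). So x ≡ 5 + 29·14 = 411 (mod 522).
Unique solution in [0, 522): x = 411.

Final answer: x ≡ 411 (mod 522); the representative in [0, 522) is 411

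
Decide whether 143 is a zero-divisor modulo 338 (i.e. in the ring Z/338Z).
gcd(143, 338) = 13 > 1, so 143 is not a unit in Z/338Z. In Z/nZ every nonzero non-unit is a zero-divisor: explicitly, take b = 338/gcd = 26 ≠ 0 (mod 338); then 143·26 = 3718 = 11·338, i.e. 143·26 ≡ 0 (mod 338). So 143 is a zero-divisor.

Final answer: YES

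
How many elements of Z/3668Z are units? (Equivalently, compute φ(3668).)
An element a ∈ Z/3668Z is a unit iff gcd(a, 3668) = 1, so the number of units is φ(3668). φ is multiplicative, with φ(p^e) = p^e − p^(e−1). Factorise 3668 = 2^2 · 7 · 131. Then
  φ(3668) = (2^2 − 2^1) · (7 − 1) · (131 − 1) = 2 · 6 · 130 = 1560.

Final answer: Z/3668Z has φ(3668) = 1560 units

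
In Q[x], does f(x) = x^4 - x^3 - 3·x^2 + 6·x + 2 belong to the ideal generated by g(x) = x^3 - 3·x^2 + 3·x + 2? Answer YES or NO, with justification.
NO

In Q[x] the ideal (g) consists of all multiples of g, so f ∈ (g) iff g | f, i.e. iff the remainder of f on division by g is 0. Divide f by g (g is monic, so eliminate the leading term of the running remainder at each step):
  leading term x^4: subtract (x)·g(x) = x^4 - 3·x^3 + 3·x^2 + 2·x, leaving 2·x^3 - 6·x^2 + 4·x + 2
  leading term 2·x^3: subtract (2)·g(x) = 2·x^3 - 6·x^2 + 6·x + 4, leaving -2·x - 2
The remainder r(x) = -2·x - 2 ≠ 0 (and deg r < deg g), so g ∤ f, i.e. f ∉ (g).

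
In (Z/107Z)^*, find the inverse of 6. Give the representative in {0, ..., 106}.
6^(−1) ≡ 18 (mod 107)

Apply the extended Euclidean algorithm to (107, 6), tracking rows (r, s, t) with s·107 + t·6 = r. Each division r_prev = q·r_cur + r_new produces the new row as (previous row) − q·(current row):
  row A: (107, 1, 0)   [1·107 + 0·6 = 107]
  row B: (6, 0, 1)   [0·107 + 1·6 = 6]
  107 = 17·6 + 5   → row C = row A − 17·row B = (5, 1, −17)   [check: 1·107 − 17·6 = 5]
  6 = 1·5 + 1   → row D = row B − 1·row C = (1, −1, 18)   [check: −1·107 + 18·6 = 1]
  5 = 5·1 + 0   → remainder 0, stop. gcd = 1 (last nonzero row D).
The gcd is 1, so 6 is invertible mod 107. The last nonzero row gives −1·107 + 18·6 = 1, so t = 18. So 6^(−1) ≡ 18 (mod 107). Verify: 6 · 18 = 108 ≡ 1 (mod 107). ✓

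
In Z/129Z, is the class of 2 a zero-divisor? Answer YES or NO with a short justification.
gcd(2, 129) = 1, so 2 is a unit in Z/129Z (it has a multiplicative inverse). A unit cannot be a zero-divisor: if 2·b ≡ 0 then multiplying both sides by 2^(−1) gives b ≡ 0. So 2 is not a zero-divisor.

Final answer: NO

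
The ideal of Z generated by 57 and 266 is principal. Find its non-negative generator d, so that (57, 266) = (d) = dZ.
(57, 266) = (19); d = 19

In the PID Z, (a, b) is generated by gcd(a, b). Compute gcd(266, 57) with the extended Euclidean algorithm, tracking rows (r, s, t) with s·266 + t·57 = r:
  row A: (266, 1, 0)   [1·266 + 0·57 = 266]
  row B: (57, 0, 1)   [0·266 + 1·57 = 57]
  266 = 4·57 + 38   → row C = row A − 4·row B = (38, 1, −4)   [check: 1·266 − 4·57 = 38]
  57 = 1·38 + 19   → row D = row B − 1·row C = (19, −1, 5)   [check: −1·266 + 5·57 = 19]
  38 = 2·19 + 0   → remainder 0, stop. gcd = 19 (last nonzero row D).
So gcd(57, 266) = 19, with Bézout identity −1·266 + 5·57 = 19. Containment (⊇): the Bézout identity exhibits 19 as an element of (57, 266), giving (19) ⊆ (57, 266). Containment (⊆): since 19 | 57 and 19 | 266 (57 = 19·3, 266 = 19·14), every Z-linear combination of 57 and 266 is divisible by 19, so (57, 266) ⊆ (19). Therefore (57, 266) = (19), d = 19.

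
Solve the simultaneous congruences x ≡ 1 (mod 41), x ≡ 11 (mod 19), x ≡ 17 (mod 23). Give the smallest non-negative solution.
The moduli 41, 19, 23 are pairwise coprime, so by the CRT there is a unique solution mod 41·19·23 = 17917.
Solve by successive substitution. Start with x ≡ 1 (mod 41).
  Combine with x ≡ 11 (mod 19): write x = 1 + 41·t and require 1 + 41·t ≡ 11 (mod 19), i.e. 41·t ≡ 11 − 1 ≡ 10 (mod 19). Since 41^(−1) ≡ 13 (mod 19) (41 ≡ 3 (mod 19)), t ≡ 13·10 ≡ 16 (mod 19). So x ≡ 1 + 41·16 = 657 (mod 779).
  Combine with x ≡ 17 (mod 23): write x = 657 + 779·t and require 657 + 779·t ≡ 17 (mod 23), i.e. 779·t ≡ 17 − 657 ≡ 4 (mod 23). Since 779^(−1) ≡ 15 (mod 23) (779 ≡ 20 (mod 23)), t ≡ 15·4 ≡ 14 (mod 23). So x ≡ 657 + 779·14 = 11563 (mod 17917).
Unique solution in [0, 17917): x = 11563.

Final answer: x ≡ 11563 (mod 17917); the representative in [0, 17917) is 11563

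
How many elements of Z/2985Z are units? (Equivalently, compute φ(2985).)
Z/2985Z has φ(2985) = 1584 units

An element a ∈ Z/2985Z is a unit iff gcd(a, 2985) = 1, so the number of units is φ(2985). φ is multiplicative, with φ(p^e) = p^e − p^(e−1). Factorise 2985 = 3 · 5 · 199. Then
  φ(2985) = (3 − 1) · (5 − 1) · (199 − 1) = 2 · 4 · 198 = 1584.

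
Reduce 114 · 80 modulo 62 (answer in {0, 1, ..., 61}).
Reduce the factors first: 114 ≡ 52, 80 ≡ 18 (mod 62), so 114 · 80 ≡ 52 · 18 (mod 62). 52 · 18 = 936. Dividing by 62: 936 = 15·62 + 6. So (114 · 80) mod 62 = 6.

Final answer: 6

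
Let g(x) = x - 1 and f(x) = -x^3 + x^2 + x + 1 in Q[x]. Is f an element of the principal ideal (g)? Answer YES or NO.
In Q[x] the ideal (g) consists of all multiples of g, so f ∈ (g) iff g | f, i.e. iff the remainder of f on division by g is 0. Divide f by g (g is monic, so eliminate the leading term of the running remainder at each step):
  leading term -x^3: subtract (-x^2)·g(x) = -x^3 + x^2, leaving x + 1
  leading term x: subtract (1)·g(x) = x - 1, leaving 2
The remainder r(x) = 2 ≠ 0 (and deg r < deg g), so g ∤ f, i.e. f ∉ (g).

Final answer: NO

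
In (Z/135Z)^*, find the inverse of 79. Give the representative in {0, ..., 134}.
79^(−1) ≡ 94 (mod 135)

Apply the extended Euclidean algorithm to (135, 79), tracking rows (r, s, t) with s·135 + t·79 = r. Each division r_prev = q·r_cur + r_new produces the new row as (previous row) − q·(current row):
  row A: (135, 1, 0)   [1·135 + 0·79 = 135]
  row B: (79, 0, 1)   [0·135 + 1·79 = 79]
  135 = 1·79 + 56   → row C = row A − 1·row B = (56, 1, −1)   [check: 1·135 − 1·79 = 56]
  79 = 1·56 + 23   → row D = row B − 1·row C = (23, −1, 2)   [check: −1·135 + 2·79 = 23]
  56 = 2·23 + 10   → row E = row C − 2·row D = (10, 3, −5)   [check: 3·135 − 5·79 = 10]
  23 = 2·10 + 3   → row F = row D − 2·row E = (3, −7, 12)   [check: −7·135 + 12·79 = 3]
  10 = 3·3 + 1   → row G = row E − 3·row F = (1, 24, −41)   [check: 24·135 − 41·79 = 1]
  3 = 3·1 + 0   → remainder 0, stop. gcd = 1 (last nonzero row G).
The gcd is 1, so 79 is invertible mod 135. The last nonzero row gives 24·135 − 41·79 = 1, so t = −41. So 79^(−1) ≡ −41 ≡ 94 (mod 135). Verify: 79 · 94 = 7426 ≡ 1 (mod 135). ✓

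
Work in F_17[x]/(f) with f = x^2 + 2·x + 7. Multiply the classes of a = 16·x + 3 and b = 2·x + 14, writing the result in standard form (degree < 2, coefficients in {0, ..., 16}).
Multiply as integer polynomials: a · b = 32·x^2 + 230·x + 42. Reducing coefficients mod 17: a · b ≡ 15·x^2 + 9·x + 8. Now divide by f(x) = x^2 + 2·x + 7 in F_17[x], eliminating the leading term at each step:
  leading term 15·x^2: subtract (15)·f(x) = 15·x^2 + 13·x + 3, leaving 13·x + 5 (coefficients mod 17)
The degree is now < 2, so this is the remainder. Hence a · b ≡ 13·x + 5 in F_17[x]/(f).

Final answer: a · b ≡ 13·x + 5 (mod f(x))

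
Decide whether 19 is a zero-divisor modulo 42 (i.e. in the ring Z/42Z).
NO

gcd(19, 42) = 1, so 19 is a unit in Z/42Z (it has a multiplicative inverse). A unit cannot be a zero-divisor: if 19·b ≡ 0 then multiplying both sides by 19^(−1) gives b ≡ 0. So 19 is not a zero-divisor.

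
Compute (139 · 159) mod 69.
21

Reduce the factors first: 139 ≡ 1, 159 ≡ 21 (mod 69), so 139 · 159 ≡ 1 · 21 (mod 69). 1 · 21 = 21. Dividing by 69: 21 = 0·69 + 21. So (139 · 159) mod 69 = 21.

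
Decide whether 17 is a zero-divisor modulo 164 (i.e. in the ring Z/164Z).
NO

gcd(17, 164) = 1, so 17 is a unit in Z/164Z (it has a multiplicative inverse). A unit cannot be a zero-divisor: if 17·b ≡ 0 then multiplying both sides by 17^(−1) gives b ≡ 0. So 17 is not a zero-divisor.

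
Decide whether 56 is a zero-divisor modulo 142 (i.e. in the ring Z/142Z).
YES

gcd(56, 142) = 2 > 1, so 56 is not a unit in Z/142Z. In Z/nZ every nonzero non-unit is a zero-divisor: explicitly, take b = 142/gcd = 71 ≠ 0 (mod 142); then 56·71 = 3976 = 28·142, i.e. 56·71 ≡ 0 (mod 142). So 56 is a zero-divisor.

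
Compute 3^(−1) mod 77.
3^(−1) ≡ 26 (mod 77)

Apply the extended Euclidean algorithm to (77, 3), tracking rows (r, s, t) with s·77 + t·3 = r. Each division r_prev = q·r_cur + r_new produces the new row as (previous row) − q·(current row):
  row A: (77, 1, 0)   [1·77 + 0·3 = 77]
  row B: (3, 0, 1)   [0·77 + 1·3 = 3]
  77 = 25·3 + 2   → row C = row A − 25·row B = (2, 1, −25)   [check: 1·77 − 25·3 = 2]
  3 = 1·2 + 1   → row D = row B − 1·row C = (1, −1, 26)   [check: −1·77 + 26·3 = 1]
  2 = 2·1 + 0   → remainder 0, stop. gcd = 1 (last nonzero row D).
The gcd is 1, so 3 is invertible mod 77. The last nonzero row gives −1·77 + 26·3 = 1, so t = 26. So 3^(−1) ≡ 26 (mod 77). Verify: 3 · 26 = 78 ≡ 1 (mod 77). ✓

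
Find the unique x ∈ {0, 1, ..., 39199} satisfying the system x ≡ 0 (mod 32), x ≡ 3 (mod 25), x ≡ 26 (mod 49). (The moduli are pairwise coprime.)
x ≡ 9728 (mod 39200); the representative in [0, 39200) is 9728

The moduli 32, 25, 49 are pairwise coprime, so by the CRT there is a unique solution mod 32·25·49 = 39200.
Solve by successive substitution. Start with x ≡ 0 (mod 32).
  Combine with x ≡ 3 (mod 25): write x = 32·t and require 32·t ≡ 3 (mod 25). Since 32^(−1) ≡ 18 (mod 25) (32 ≡ 7 (mod 25)), t ≡ 18·3 ≡ 4 (mod 25). So x ≡ 32·4 = 128 (mod 800).
  Combine with x ≡ 26 (mod 49): write x = 128 + 800·t and require 128 + 800·t ≡ 26 (mod 49), i.e. 800·t ≡ 26 − 128 ≡ 45 (mod 49). Since 800^(−1) ≡ 46 (mod 49) (800 ≡ 16 (mod 49)), t ≡ 46·45 ≡ 12 (mod 49). So x ≡ 128 + 800·12 = 9728 (mod 39200).
Unique solution in [0, 39200): x = 9728.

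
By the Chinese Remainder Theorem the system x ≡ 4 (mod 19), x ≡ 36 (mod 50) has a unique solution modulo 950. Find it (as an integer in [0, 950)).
x ≡ 536 (mod 950); the representative in [0, 950) is 536

The moduli 19, 50 are pairwise coprime, so by the CRT there is a unique solution mod 19·50 = 950.
Solve by successive substitution. Start with x ≡ 4 (mod 19).
  Combine with x ≡ 36 (mod 50): write x = 4 + 19·t and require 4 + 19·t ≡ 36 (mod 50), i.e. 19·t ≡ 36 − 4 ≡ 32 (mod 50). Since 19^(−1) ≡ 29 (mod 50), t ≡ 29·32 ≡ 28 (mod 50). So x ≡ 4 + 19·28 = 536 (mod 950).
Unique solution in [0, 950): x = 536.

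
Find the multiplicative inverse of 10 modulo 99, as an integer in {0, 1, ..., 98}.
Apply the extended Euclidean algorithm to (99, 10), tracking rows (r, s, t) with s·99 + t·10 = r. Each division r_prev = q·r_cur + r_new produces the new row as (previous row) − q·(current row):
  row A: (99, 1, 0)   [1·99 + 0·10 = 99]
  row B: (10, 0, 1)   [0·99 + 1·10 = 10]
  99 = 9·10 + 9   → row C = row A − 9·row B = (9, 1, −9)   [check: 1·99 − 9·10 = 9]
  10 = 1·9 + 1   → row D = row B − 1·row C = (1, −1, 10)   [check: −1·99 + 10·10 = 1]
  9 = 9·1 + 0   → remainder 0, stop. gcd = 1 (last nonzero row D).
The gcd is 1, so 10 is invertible mod 99. The last nonzero row gives −1·99 + 10·10 = 1, so t = 10. So 10^(−1) ≡ 10 (mod 99). Verify: 10 · 10 = 100 ≡ 1 (mod 99). ✓

Final answer: 10^(−1) ≡ 10 (mod 99)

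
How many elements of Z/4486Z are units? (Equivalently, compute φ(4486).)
An element a ∈ Z/4486Z is a unit iff gcd(a, 4486) = 1, so the number of units is φ(4486). φ is multiplicative, with φ(p^e) = p^e − p^(e−1). Factorise 4486 = 2 · 2243. Then
  φ(4486) = (2 − 1) · (2243 − 1) = 1 · 2242 = 2242.

Final answer: Z/4486Z has φ(4486) = 2242 units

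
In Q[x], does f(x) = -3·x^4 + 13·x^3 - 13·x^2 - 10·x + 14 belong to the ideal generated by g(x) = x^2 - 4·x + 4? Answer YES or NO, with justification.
NO

In Q[x] the ideal (g) consists of all multiples of g, so f ∈ (g) iff g | f, i.e. iff the remainder of f on division by g is 0. Divide f by g (g is monic, so eliminate the leading term of the running remainder at each step):
  leading term -3·x^4: subtract (-3·x^2)·g(x) = -3·x^4 + 12·x^3 - 12·x^2, leaving x^3 - x^2 - 10·x + 14
  leading term x^3: subtract (x)·g(x) = x^3 - 4·x^2 + 4·x, leaving 3·x^2 - 14·x + 14
  leading term 3·x^2: subtract (3)·g(x) = 3·x^2 - 12·x + 12, leaving 2 - 2·x
The remainder r(x) = 2 - 2·x ≠ 0 (and deg r < deg g), so g ∤ f, i.e. f ∉ (g).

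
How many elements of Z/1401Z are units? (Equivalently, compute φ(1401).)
An element a ∈ Z/1401Z is a unit iff gcd(a, 1401) = 1, so the number of units is φ(1401). φ is multiplicative, with φ(p^e) = p^e − p^(e−1). Factorise 1401 = 3 · 467. Then
  φ(1401) = (3 − 1) · (467 − 1) = 2 · 466 = 932.

Final answer: Z/1401Z has φ(1401) = 932 units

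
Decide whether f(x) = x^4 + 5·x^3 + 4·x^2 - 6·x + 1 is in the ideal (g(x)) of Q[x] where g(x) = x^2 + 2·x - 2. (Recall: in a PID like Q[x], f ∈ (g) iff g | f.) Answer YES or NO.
NO

In Q[x] the ideal (g) consists of all multiples of g, so f ∈ (g) iff g | f, i.e. iff the remainder of f on division by g is 0. Divide f by g (g is monic, so eliminate the leading term of the running remainder at each step):
  leading term x^4: subtract (x^2)·g(x) = x^4 + 2·x^3 - 2·x^2, leaving 3·x^3 + 6·x^2 - 6·x + 1
  leading term 3·x^3: subtract (3·x)·g(x) = 3·x^3 + 6·x^2 - 6·x, leaving 1
The remainder r(x) = 1 ≠ 0 (and deg r < deg g), so g ∤ f, i.e. f ∉ (g).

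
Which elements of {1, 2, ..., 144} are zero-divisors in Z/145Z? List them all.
nonzero zero-divisors of Z/145Z = {5, 10, 15, 20, 25, 29, 30, 35, 40, 45, 50, 55, 58, 60, 65, 70, 75, 80, 85, 87, 90, 95, 100, 105, 110, 115, 116, 120, 125, 130, 135, 140}

An element a ∈ Z/145Z (with a ≠ 0) is a zero-divisor iff gcd(a, 145) > 1 (because a is a unit precisely when gcd(a, n) = 1, and in Z/nZ every nonzero, non-unit element is a zero-divisor). Scan a = 1, ..., 144 and keep those with gcd(a, 145) > 1:
  gcd(5, 145) = 5, gcd(10, 145) = 5, gcd(15, 145) = 5, gcd(20, 145) = 5, gcd(25, 145) = 5, gcd(29, 145) = 29, gcd(30, 145) = 5, gcd(35, 145) = 5, gcd(40, 145) = 5, gcd(45, 145) = 5, gcd(50, 145) = 5, gcd(55, 145) = 5, gcd(58, 145) = 29, gcd(60, 145) = 5, gcd(65, 145) = 5, gcd(70, 145) = 5, gcd(75, 145) = 5, gcd(80, 145) = 5, gcd(85, 145) = 5, gcd(87, 145) = 29, gcd(90, 145) = 5, gcd(95, 145) = 5, gcd(100, 145) = 5, gcd(105, 145) = 5, gcd(110, 145) = 5, gcd(115, 145) = 5, gcd(116, 145) = 29, gcd(120, 145) = 5, gcd(125, 145) = 5, gcd(130, 145) = 5, gcd(135, 145) = 5, gcd(140, 145) = 5.
All other a ∈ {1, ..., 144} have gcd(a, 145) = 1 and are units. So the nonzero zero-divisors are exactly the 32 values of a appearing in this scan.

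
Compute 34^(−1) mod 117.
34^(−1) ≡ 31 (mod 117)

Apply the extended Euclidean algorithm to (117, 34), tracking rows (r, s, t) with s·117 + t·34 = r. Each division r_prev = q·r_cur + r_new produces the new row as (previous row) − q·(current row):
  row A: (117, 1, 0)   [1·117 + 0·34 = 117]
  row B: (34, 0, 1)   [0·117 + 1·34 = 34]
  117 = 3·34 + 15   → row C = row A − 3·row B = (15, 1, −3)   [check: 1·117 − 3·34 = 15]
  34 = 2·15 + 4   → row D = row B − 2·row C = (4, −2, 7)   [check: −2·117 + 7·34 = 4]
  15 = 3·4 + 3   → row E = row C − 3·row D = (3, 7, −24)   [check: 7·117 − 24·34 = 3]
  4 = 1·3 + 1   → row F = row D − 1·row E = (1, −9, 31)   [check: −9·117 + 31·34 = 1]
  3 = 3·1 + 0   → remainder 0, stop. gcd = 1 (last nonzero row F).
The gcd is 1, so 34 is invertible mod 117. The last nonzero row gives −9·117 + 31·34 = 1, so t = 31. So 34^(−1) ≡ 31 (mod 117). Verify: 34 · 31 = 1054 ≡ 1 (mod 117). ✓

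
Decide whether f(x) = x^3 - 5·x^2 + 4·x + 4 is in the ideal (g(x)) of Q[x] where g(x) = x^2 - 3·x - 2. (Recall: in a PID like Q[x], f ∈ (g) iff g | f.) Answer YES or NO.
In Q[x] the ideal (g) consists of all multiples of g, so f ∈ (g) iff g | f, i.e. iff the remainder of f on division by g is 0. Divide f by g (g is monic, so eliminate the leading term of the running remainder at each step):
  leading term x^3: subtract (x)·g(x) = x^3 - 3·x^2 - 2·x, leaving -2·x^2 + 6·x + 4
  leading term -2·x^2: subtract (-2)·g(x) = -2·x^2 + 6·x + 4, leaving 0
The remainder is 0, so f(x) = g(x) · h(x) with h(x) = x - 2. Hence g | f, i.e. f ∈ (g).

Final answer: YES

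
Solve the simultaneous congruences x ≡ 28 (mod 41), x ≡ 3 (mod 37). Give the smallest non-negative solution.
x ≡ 151 (mod 1517); the representative in [0, 1517) is 151

The moduli 41, 37 are pairwise coprime, so by the CRT there is a unique solution mod 41·37 = 1517.
Solve by successive substitution. Start with x ≡ 28 (mod 41).
  Combine with x ≡ 3 (mod 37): write x = 28 + 41·t and require 28 + 41·t ≡ 3 (mod 37), i.e. 41·t ≡ 3 − 28 ≡ 12 (mod 37). Since 41^(−1) ≡ 28 (mod 37) (41 ≡ 4 (mod 37)), t ≡ 28·12 ≡ 3 (mod 37). So x ≡ 28 + 41·3 = 151 (mod 1517).
Unique solution in [0, 1517): x = 151.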